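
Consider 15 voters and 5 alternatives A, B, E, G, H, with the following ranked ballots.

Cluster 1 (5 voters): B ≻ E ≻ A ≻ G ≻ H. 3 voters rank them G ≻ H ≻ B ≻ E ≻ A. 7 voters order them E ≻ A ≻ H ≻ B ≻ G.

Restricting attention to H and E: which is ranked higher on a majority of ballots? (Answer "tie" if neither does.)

Ballots ranking H above E: 3.
Ballots ranking E above H: 15 − 3 = 12.
E wins the head-to-head 12–3.

E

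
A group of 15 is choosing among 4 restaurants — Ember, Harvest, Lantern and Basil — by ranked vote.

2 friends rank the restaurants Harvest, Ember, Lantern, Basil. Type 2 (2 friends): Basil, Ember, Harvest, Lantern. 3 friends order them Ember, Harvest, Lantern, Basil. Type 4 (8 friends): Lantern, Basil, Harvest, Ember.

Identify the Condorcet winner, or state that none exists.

Pairwise majorities:
Ember vs Harvest: Harvest, 10–5.
Ember–Lantern: Lantern 8–7.
Ember vs Basil: 5 to 10, Basil.
Harvest vs Lantern: Lantern wins 8–7.
Harvest vs Basil: Basil wins 10–5.
Lantern vs Basil: Lantern is ranked higher on 2+3+8 = 13 ballots, Basil on 2. Lantern wins 13–2.
Only Lantern has no losses; Lantern is the Condorcet winner.

Lantern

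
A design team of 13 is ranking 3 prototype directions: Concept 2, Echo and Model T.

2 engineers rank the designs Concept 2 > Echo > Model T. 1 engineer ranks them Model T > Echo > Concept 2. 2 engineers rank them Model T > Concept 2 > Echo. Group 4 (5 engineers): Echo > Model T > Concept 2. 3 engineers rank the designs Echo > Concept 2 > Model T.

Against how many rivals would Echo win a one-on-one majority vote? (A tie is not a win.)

Echo against each rival (13 engineers):
Echo vs Concept 2: Echo preferred on 1+5+3 = 9 ballots; Echo wins 9–4.
Echo–Model T: Echo 10–3.
Echo beats Concept 2, Model T — 2 pairwise wins.

2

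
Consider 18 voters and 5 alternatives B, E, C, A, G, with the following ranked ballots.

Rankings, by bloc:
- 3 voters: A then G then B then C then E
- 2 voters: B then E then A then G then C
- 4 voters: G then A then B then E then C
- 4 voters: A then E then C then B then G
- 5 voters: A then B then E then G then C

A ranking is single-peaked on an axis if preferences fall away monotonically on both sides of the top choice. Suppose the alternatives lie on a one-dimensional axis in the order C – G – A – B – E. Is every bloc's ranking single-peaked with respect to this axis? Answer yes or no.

Axis positions: C=1, G=2, A=3, B=4, E=5.
Bloc 1 (peak A at position 3): ranking walks positions 3-2-4-1-5, expanding outward from the peak — single-peaked.
Bloc 2 (peak B at position 4): ranking walks positions 4-5-3-2-1, expanding outward from the peak — single-peaked.
Bloc 3 (peak G at position 2): ranking walks positions 2-3-4-5-1, expanding outward from the peak — single-peaked.
Bloc 4: ranking walks positions 3-5-1-4-2; E is ranked above B even though B lies between E and the peak A on the axis — preferences dip and rise again. Not single-peaked.
Bloc 5 (peak A at position 3): ranking walks positions 3-4-5-2-1, expanding outward from the peak — single-peaked.
Bloc 4 violates single-peakedness, so the profile is not single-peaked on this axis.

no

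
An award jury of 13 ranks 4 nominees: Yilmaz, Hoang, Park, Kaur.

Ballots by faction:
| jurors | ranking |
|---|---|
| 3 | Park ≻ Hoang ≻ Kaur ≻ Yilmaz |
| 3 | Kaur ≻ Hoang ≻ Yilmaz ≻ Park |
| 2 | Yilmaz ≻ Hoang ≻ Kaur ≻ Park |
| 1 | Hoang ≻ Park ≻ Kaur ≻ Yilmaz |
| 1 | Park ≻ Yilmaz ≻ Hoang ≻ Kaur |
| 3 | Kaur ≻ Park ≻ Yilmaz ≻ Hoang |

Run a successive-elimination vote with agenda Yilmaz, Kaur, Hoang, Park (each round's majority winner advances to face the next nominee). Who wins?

Round 1: Yilmaz vs Kaur — 3–10, Kaur advances.
Round 2: Kaur vs Hoang — 6–7, Hoang advances.
Round 3: Hoang vs Park — 6–7, Park advances.
The agenda winner is Park.

Park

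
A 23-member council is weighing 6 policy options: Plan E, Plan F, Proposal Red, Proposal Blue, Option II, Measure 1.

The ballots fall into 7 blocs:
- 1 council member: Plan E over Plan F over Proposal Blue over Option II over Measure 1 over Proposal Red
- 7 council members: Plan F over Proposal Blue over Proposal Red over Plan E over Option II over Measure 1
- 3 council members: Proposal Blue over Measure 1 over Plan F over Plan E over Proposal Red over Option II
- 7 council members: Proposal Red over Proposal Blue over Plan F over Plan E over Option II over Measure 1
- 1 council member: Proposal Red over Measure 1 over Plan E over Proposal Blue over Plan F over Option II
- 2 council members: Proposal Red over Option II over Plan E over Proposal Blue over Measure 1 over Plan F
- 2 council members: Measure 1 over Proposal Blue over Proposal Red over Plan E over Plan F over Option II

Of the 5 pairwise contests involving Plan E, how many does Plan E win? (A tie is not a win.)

Plan E against each rival (23 council members):
Plan E vs Plan F: 6 to 17, Plan F.
Plan E vs Proposal Red: 1+3 = 4 for Plan E, 19 for Proposal Red — Proposal Red by 19–4.
Plan E–Proposal Blue: Proposal Blue 19–4.
Plan E vs Option II: Plan E wins 21–2.
Plan E vs Measure 1: Plan E is ranked higher on 1+7+7+2 = 17 ballots, Measure 1 on 6. Plan E wins 17–6.
Plan E beats Option II, Measure 1; loses to Plan F, Proposal Red, Proposal Blue — 2 pairwise wins.

2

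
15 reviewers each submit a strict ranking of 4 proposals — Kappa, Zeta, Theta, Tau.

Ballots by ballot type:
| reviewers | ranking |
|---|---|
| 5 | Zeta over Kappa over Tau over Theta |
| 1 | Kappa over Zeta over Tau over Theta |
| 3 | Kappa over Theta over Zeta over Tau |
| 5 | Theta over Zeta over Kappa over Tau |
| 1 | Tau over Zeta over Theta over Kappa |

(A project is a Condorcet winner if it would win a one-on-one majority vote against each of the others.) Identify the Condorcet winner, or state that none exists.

none

Check each pair by majority over 15 ballots:
Kappa vs Zeta: Kappa preferred on 1+3 = 4 ballots; Zeta wins 11–4.
Kappa vs Theta: Kappa preferred on 5+1+3 = 9 ballots; Kappa wins 9–6.
Kappa vs Tau: 14 to 1, Kappa.
Zeta vs Theta: 5+1+1 = 7 for Zeta, 8 for Theta — Theta by 8–7.
Zeta vs Tau: Zeta preferred on 5+1+3+5 = 14 ballots; Zeta wins 14–1.
Theta vs Tau: Theta is ranked higher on 3+5 = 8 ballots, Tau on 7. Theta wins 8–7.
No project is unbeaten: Kappa loses to Zeta; Zeta loses to Theta; Theta loses to Kappa; Tau loses to Kappa. In particular Kappa > Theta > Zeta > Kappa is a majority cycle — no Condorcet winner exists.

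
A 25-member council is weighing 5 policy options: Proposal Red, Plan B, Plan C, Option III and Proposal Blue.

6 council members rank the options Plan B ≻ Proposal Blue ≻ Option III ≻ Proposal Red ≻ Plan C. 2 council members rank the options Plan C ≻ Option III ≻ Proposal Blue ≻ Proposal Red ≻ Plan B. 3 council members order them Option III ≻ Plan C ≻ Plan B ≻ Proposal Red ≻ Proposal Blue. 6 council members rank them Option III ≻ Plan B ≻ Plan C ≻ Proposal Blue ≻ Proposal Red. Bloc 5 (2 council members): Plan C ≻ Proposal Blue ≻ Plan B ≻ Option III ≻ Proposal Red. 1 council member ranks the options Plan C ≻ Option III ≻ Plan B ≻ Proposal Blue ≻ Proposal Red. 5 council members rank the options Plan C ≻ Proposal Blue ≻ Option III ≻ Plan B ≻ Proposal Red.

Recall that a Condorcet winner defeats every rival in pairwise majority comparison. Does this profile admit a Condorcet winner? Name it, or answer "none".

Head-to-head results (25 council members):
Proposal Red vs Plan B: 2 to 23, Plan B.
Proposal Red vs Plan C: Plan C, 19–6.
Proposal Red vs Option III: Proposal Red is ranked higher on 0 ballots, Option III on 25. Option III wins 25–0.
Proposal Red–Proposal Blue: Proposal Blue 22–3.
Plan B vs Plan C: 6+6 = 12 for Plan B, 13 for Plan C — Plan C by 13–12.
Plan B vs Option III: Plan B preferred on 6+2 = 8 ballots; Option III wins 17–8.
Plan B vs Proposal Blue: Plan B preferred on 6+3+6+1 = 16 ballots; Plan B wins 16–9.
Plan C vs Option III: 10 to 15, Option III.
Plan C vs Proposal Blue: Plan C, 19–6.
Option III vs Proposal Blue: 12 to 13, Proposal Blue.
Each option drops at least one matchup (Proposal Red loses to Plan B; Plan B loses to Plan C; Plan C loses to Option III; Option III loses to Proposal Blue; Proposal Blue loses to Plan B); the cycle Plan B beats Proposal Blue beats Option III beats Plan B rules out a Condorcet winner.

none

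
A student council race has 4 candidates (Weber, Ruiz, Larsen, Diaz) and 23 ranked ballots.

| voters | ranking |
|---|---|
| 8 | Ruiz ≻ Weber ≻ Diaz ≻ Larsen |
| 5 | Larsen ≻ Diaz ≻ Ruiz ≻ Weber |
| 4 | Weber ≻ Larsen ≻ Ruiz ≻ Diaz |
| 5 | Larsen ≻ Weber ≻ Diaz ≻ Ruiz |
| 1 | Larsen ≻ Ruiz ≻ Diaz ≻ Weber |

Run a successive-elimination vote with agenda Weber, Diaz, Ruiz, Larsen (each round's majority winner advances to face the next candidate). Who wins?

Larsen

Round 1: Weber vs Diaz — 17–6, Weber advances.
Round 2: Weber vs Ruiz — 9–14, Ruiz advances.
Round 3: Ruiz vs Larsen — 8–15, Larsen advances.
Larsen survives the agenda.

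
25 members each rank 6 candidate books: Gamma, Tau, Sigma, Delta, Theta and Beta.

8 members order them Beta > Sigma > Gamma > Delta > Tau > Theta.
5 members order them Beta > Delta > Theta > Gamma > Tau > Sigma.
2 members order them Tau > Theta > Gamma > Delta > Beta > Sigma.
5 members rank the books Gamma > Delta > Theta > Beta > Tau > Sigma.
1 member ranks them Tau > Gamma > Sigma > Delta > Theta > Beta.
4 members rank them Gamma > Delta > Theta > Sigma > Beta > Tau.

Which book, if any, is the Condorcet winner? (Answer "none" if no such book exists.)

Beta

Pairwise majorities:
Gamma vs Tau: Gamma, 22–3.
Gamma vs Sigma: Gamma wins 17–8.
Gamma vs Delta: Gamma, 20–5.
Gamma–Theta: Gamma 18–7.
Gamma vs Beta: Beta wins 13–12.
Tau–Sigma: Tau 13–12.
Tau vs Delta: Delta, 22–3.
Tau–Theta: Theta 14–11.
Tau vs Beta: Beta wins 22–3.
Sigma vs Delta: Delta wins 16–9.
Sigma–Theta: Theta 16–9.
Sigma–Beta: Beta 20–5.
Delta vs Theta: Delta, 23–2.
Delta vs Beta: Beta, 13–12.
Theta–Beta: Beta 13–12.
Beta defeats every rival head-to-head and is the Condorcet winner.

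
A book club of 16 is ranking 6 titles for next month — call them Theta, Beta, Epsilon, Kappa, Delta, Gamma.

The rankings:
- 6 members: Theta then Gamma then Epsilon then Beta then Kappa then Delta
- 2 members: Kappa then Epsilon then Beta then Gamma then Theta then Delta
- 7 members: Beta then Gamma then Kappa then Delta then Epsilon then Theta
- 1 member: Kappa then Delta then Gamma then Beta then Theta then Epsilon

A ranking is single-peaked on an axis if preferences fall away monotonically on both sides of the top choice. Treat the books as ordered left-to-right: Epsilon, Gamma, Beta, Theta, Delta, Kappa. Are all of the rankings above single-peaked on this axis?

no

Axis positions: Epsilon=1, Gamma=2, Beta=3, Theta=4, Delta=5, Kappa=6.
Group 1: ranking walks positions 4-2-1-3-6-5; Gamma is ranked above Beta even though Beta lies between Gamma and the peak Theta on the axis — preferences dip and rise again. Not single-peaked.
Group 2: ranking walks positions 6-1-3-2-4-5; Epsilon is ranked above Delta even though Delta lies between Epsilon and the peak Kappa on the axis — preferences dip and rise again. Not single-peaked.
Group 3: ranking walks positions 3-2-6-5-1-4; Kappa is ranked above Theta even though Theta lies between Kappa and the peak Beta on the axis — preferences dip and rise again. Not single-peaked.
Group 4: ranking walks positions 6-5-2-3-4-1; Gamma is ranked above Theta even though Theta lies between Gamma and the peak Kappa on the axis — preferences dip and rise again. Not single-peaked.
Group 1 violates single-peakedness, so the profile is not single-peaked on this axis.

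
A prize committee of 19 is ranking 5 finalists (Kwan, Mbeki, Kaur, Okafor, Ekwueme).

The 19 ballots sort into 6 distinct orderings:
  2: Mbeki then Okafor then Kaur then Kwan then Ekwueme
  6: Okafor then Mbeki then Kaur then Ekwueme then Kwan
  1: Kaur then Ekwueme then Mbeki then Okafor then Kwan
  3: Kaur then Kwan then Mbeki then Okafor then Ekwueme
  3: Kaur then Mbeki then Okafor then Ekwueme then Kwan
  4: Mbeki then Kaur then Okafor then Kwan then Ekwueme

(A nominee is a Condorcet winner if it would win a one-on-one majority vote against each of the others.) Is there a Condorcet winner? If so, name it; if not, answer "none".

Mbeki

Head-to-head results (19 jurors):
Kwan vs Mbeki: Mbeki, 16–3.
Kwan–Kaur: Kaur 19–0.
Kwan–Okafor: Okafor 16–3.
Kwan vs Ekwueme: Ekwueme, 10–9.
Mbeki vs Kaur: Mbeki wins 12–7.
Mbeki–Okafor: Mbeki 13–6.
Mbeki vs Ekwueme: Mbeki, 18–1.
Kaur vs Okafor: Kaur, 11–8.
Kaur vs Ekwueme: Kaur wins 19–0.
Okafor vs Ekwueme: Okafor, 18–1.
Only Mbeki has no losses; Mbeki is the Condorcet winner.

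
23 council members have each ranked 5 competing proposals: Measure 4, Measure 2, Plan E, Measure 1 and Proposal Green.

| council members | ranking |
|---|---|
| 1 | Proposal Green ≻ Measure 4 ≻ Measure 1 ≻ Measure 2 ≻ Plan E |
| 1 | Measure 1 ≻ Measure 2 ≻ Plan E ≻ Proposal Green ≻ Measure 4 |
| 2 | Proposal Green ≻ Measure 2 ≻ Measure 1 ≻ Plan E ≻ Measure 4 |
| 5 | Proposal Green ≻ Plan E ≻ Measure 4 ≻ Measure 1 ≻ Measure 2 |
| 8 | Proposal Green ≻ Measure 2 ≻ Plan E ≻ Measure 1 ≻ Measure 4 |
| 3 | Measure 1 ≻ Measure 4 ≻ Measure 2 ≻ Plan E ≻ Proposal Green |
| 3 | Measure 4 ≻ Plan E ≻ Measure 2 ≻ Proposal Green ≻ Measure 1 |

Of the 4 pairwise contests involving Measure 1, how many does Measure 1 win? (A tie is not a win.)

1

Measure 1 against each rival (23 council members):
Measure 1 vs Measure 4: Measure 1 is ranked higher on 1+2+8+3 = 14 ballots, Measure 4 on 9. Measure 1 wins 14–9.
Measure 1 vs Measure 2: Measure 2, 13–10.
Measure 1 vs Plan E: Measure 1 is ranked higher on 1+1+2+3 = 7 ballots, Plan E on 16. Plan E wins 16–7.
Measure 1–Proposal Green: Proposal Green 19–4.
Measure 1 beats Measure 4; loses to Measure 2, Plan E, Proposal Green — 1 pairwise win.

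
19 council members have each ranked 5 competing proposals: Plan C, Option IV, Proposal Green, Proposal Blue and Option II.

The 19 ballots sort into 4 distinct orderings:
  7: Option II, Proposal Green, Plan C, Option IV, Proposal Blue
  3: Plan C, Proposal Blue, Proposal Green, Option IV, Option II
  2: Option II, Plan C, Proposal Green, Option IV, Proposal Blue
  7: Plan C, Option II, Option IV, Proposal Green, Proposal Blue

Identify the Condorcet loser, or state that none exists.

Pairwise majorities:
Plan C–Option IV: Plan C 19–0.
Plan C vs Proposal Green: Plan C preferred on 3+2+7 = 12 ballots; Plan C wins 12–7.
Plan C vs Proposal Blue: Plan C is ranked higher on 7+3+2+7 = 19 ballots, Proposal Blue on 0. Plan C wins 19–0.
Plan C vs Option II: Plan C preferred on 3+7 = 10 ballots; Plan C wins 10–9.
Option IV vs Proposal Green: 7 to 12, Proposal Green.
Option IV vs Proposal Blue: 16 to 3, Option IV.
Option IV vs Option II: Option IV preferred on 3 ballots; Option II wins 16–3.
Proposal Green vs Proposal Blue: Proposal Green wins 16–3.
Proposal Green vs Option II: Option II, 16–3.
Proposal Blue vs Option II: 3 to 16, Option II.
Proposal Blue is beaten in every head-to-head and is the Condorcet loser.

Proposal Blue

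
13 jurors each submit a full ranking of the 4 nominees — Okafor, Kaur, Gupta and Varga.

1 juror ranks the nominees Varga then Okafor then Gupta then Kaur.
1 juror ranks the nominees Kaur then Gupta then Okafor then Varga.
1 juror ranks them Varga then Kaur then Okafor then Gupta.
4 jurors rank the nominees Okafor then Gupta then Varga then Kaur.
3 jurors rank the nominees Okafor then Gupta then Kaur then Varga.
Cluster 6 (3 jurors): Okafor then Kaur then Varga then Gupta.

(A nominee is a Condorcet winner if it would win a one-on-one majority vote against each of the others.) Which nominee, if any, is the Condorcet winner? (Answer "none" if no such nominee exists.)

Okafor

Check each pair by majority over 13 ballots:
Okafor vs Kaur: Okafor wins 11–2.
Okafor vs Gupta: Okafor, 12–1.
Okafor–Varga: Okafor 11–2.
Kaur–Gupta: Gupta 8–5.
Kaur vs Varga: Kaur, 7–6.
Gupta vs Varga: Gupta wins 8–5.
Okafor defeats every rival head-to-head and is the Condorcet winner.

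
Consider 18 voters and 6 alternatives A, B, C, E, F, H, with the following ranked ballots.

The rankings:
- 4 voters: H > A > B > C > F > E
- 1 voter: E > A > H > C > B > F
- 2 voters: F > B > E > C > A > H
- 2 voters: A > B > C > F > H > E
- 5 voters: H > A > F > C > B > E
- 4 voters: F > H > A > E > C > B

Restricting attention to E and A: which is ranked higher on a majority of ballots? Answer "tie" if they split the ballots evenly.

Ballots ranking E above A: 1 + 2 = 3.
Ballots ranking A above E: 18 − 3 = 15.
A wins the head-to-head 15–3.

A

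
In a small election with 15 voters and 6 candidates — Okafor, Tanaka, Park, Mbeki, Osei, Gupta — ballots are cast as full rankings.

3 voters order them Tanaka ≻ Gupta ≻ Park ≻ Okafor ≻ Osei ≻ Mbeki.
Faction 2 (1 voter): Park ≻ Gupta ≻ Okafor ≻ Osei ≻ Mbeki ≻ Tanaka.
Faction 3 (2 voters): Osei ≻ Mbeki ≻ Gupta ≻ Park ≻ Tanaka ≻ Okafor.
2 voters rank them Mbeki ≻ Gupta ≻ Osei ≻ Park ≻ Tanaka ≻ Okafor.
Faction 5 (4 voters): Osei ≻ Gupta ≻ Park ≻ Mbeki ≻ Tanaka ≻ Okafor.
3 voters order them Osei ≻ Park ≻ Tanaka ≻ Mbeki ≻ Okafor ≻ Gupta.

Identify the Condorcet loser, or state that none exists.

Head-to-head results (15 voters):
Okafor vs Tanaka: 1 for Okafor, 14 for Tanaka — Tanaka by 14–1.
Okafor vs Park: 0 for Okafor, 15 for Park — Park by 15–0.
Okafor vs Mbeki: Okafor preferred on 3+1 = 4 ballots; Mbeki wins 11–4.
Okafor vs Osei: 4 to 11, Osei.
Okafor vs Gupta: 3 to 12, Gupta.
Tanaka vs Park: 3 for Tanaka, 12 for Park — Park by 12–3.
Tanaka vs Mbeki: Mbeki, 9–6.
Tanaka vs Osei: Tanaka preferred on 3 ballots; Osei wins 12–3.
Tanaka vs Gupta: Gupta wins 9–6.
Park vs Mbeki: 3+1+4+3 = 11 for Park, 4 for Mbeki — Park by 11–4.
Park–Osei: Osei 11–4.
Park vs Gupta: Gupta wins 11–4.
Mbeki vs Osei: Osei wins 13–2.
Mbeki vs Gupta: 7 to 8, Gupta.
Osei–Gupta: Osei 9–6.
Okafor is beaten in every head-to-head and is the Condorcet loser.

Okafor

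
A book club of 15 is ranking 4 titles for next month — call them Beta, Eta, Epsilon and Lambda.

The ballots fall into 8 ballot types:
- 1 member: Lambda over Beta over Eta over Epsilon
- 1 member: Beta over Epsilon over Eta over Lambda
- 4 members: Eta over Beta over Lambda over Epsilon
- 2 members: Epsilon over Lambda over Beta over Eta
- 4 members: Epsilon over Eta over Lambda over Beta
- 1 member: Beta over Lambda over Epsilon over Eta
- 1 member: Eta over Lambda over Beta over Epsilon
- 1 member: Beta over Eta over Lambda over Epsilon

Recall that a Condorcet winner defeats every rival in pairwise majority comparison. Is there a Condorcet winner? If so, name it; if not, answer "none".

none

Head-to-head results (15 members):
Beta vs Eta: Beta is ranked higher on 1+1+2+1+1 = 6 ballots, Eta on 9. Eta wins 9–6.
Beta vs Epsilon: Beta preferred on 1+1+4+1+1+1 = 9 ballots; Beta wins 9–6.
Beta vs Lambda: Beta is ranked higher on 1+4+1+1 = 7 ballots, Lambda on 8. Lambda wins 8–7.
Eta vs Epsilon: 7 to 8, Epsilon.
Eta vs Lambda: 1+4+4+1+1 = 11 for Eta, 4 for Lambda — Eta by 11–4.
Epsilon vs Lambda: Epsilon preferred on 1+2+4 = 7 ballots; Lambda wins 8–7.
Every book loses at least once (Beta loses to Eta; Eta loses to Epsilon; Epsilon loses to Beta; Lambda loses to Eta). The majority relation contains the cycle Beta → Epsilon → Eta → Beta, so there is no Condorcet winner.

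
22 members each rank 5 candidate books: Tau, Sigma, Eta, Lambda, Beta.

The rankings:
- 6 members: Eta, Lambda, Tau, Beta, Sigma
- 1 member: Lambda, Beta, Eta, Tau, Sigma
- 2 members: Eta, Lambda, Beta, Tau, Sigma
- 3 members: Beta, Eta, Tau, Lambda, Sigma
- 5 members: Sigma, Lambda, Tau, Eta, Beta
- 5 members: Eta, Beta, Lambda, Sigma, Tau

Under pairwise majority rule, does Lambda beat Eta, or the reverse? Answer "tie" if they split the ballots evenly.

Eta

Ballots ranking Lambda above Eta: 1 + 5 = 6.
Ballots ranking Eta above Lambda: 22 − 6 = 16.
Eta wins the head-to-head 16–6.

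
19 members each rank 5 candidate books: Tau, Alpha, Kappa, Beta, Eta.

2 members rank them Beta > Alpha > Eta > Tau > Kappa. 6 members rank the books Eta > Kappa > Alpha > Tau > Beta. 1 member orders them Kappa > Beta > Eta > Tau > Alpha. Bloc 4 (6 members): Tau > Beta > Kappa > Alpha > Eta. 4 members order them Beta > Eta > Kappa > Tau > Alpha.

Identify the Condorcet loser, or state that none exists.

Head-to-head results (19 members):
Tau vs Alpha: Tau, 11–8.
Tau vs Kappa: Tau preferred on 2+6 = 8 ballots; Kappa wins 11–8.
Tau vs Beta: 12 to 7, Tau.
Tau vs Eta: Tau is ranked higher on 6 ballots, Eta on 13. Eta wins 13–6.
Alpha–Kappa: Kappa 17–2.
Alpha vs Beta: Beta, 13–6.
Alpha vs Eta: Eta, 11–8.
Kappa–Beta: Beta 12–7.
Kappa vs Eta: Eta, 12–7.
Beta vs Eta: Beta preferred on 2+1+6+4 = 13 ballots; Beta wins 13–6.
Only Alpha has no wins; Alpha is the Condorcet loser.

Alpha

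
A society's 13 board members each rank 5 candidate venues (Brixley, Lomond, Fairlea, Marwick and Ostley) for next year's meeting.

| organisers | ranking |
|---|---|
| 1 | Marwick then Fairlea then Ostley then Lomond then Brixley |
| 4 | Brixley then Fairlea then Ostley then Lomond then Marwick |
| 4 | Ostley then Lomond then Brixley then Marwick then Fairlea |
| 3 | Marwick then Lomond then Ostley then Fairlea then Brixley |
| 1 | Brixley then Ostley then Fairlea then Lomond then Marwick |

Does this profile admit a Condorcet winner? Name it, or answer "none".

Check each pair by majority over 13 ballots:
Brixley vs Lomond: 4+1 = 5 for Brixley, 8 for Lomond — Lomond by 8–5.
Brixley vs Fairlea: 4+4+1 = 9 for Brixley, 4 for Fairlea — Brixley by 9–4.
Brixley vs Marwick: 4+4+1 = 9 for Brixley, 4 for Marwick — Brixley by 9–4.
Brixley vs Ostley: Ostley wins 8–5.
Lomond vs Fairlea: Lomond, 7–6.
Lomond vs Marwick: 9 to 4, Lomond.
Lomond–Ostley: Ostley 10–3.
Fairlea vs Marwick: Marwick, 8–5.
Fairlea–Ostley: Ostley 8–5.
Marwick vs Ostley: Ostley wins 9–4.
Ostley beats each of Brixley, Lomond, Fairlea, Marwick — Ostley is the Condorcet winner.

Ostley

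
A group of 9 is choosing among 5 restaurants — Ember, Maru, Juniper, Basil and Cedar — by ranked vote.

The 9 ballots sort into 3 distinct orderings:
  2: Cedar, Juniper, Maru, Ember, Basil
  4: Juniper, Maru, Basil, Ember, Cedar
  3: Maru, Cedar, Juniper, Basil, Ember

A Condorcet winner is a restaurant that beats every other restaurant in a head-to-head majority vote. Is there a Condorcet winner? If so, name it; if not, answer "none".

none

Pairwise majorities:
Ember vs Maru: Maru, 9–0.
Ember vs Juniper: 0 for Ember, 9 for Juniper — Juniper by 9–0.
Ember vs Basil: 2 for Ember, 7 for Basil — Basil by 7–2.
Ember vs Cedar: Ember preferred on 4 ballots; Cedar wins 5–4.
Maru–Juniper: Juniper 6–3.
Maru vs Basil: Maru, 9–0.
Maru vs Cedar: Maru, 7–2.
Juniper–Basil: Juniper 9–0.
Juniper–Cedar: Cedar 5–4.
Basil vs Cedar: Cedar wins 5–4.
No restaurant is unbeaten: Ember loses to Maru; Maru loses to Juniper; Juniper loses to Cedar; Basil loses to Maru; Cedar loses to Maru. In particular Maru beats Cedar beats Juniper beats Maru is a majority cycle — no Condorcet winner exists.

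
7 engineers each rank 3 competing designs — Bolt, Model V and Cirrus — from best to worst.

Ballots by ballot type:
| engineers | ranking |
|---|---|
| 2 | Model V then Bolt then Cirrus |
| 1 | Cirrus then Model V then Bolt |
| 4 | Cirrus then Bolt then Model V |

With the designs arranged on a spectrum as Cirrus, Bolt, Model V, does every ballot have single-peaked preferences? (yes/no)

no

Axis positions: Cirrus=1, Bolt=2, Model V=3.
Ballot type 1 (peak Model V at position 3): ranking walks positions 3-2-1, expanding outward from the peak — single-peaked.
Ballot type 2: ranking walks positions 1-3-2; Model V is ranked above Bolt even though Bolt lies between Model V and the peak Cirrus on the axis — preferences dip and rise again. Not single-peaked.
Ballot type 3 (peak Cirrus at position 1): ranking walks positions 1-2-3, expanding outward from the peak — single-peaked.
Ballot type 2 violates single-peakedness, so the profile is not single-peaked on this axis.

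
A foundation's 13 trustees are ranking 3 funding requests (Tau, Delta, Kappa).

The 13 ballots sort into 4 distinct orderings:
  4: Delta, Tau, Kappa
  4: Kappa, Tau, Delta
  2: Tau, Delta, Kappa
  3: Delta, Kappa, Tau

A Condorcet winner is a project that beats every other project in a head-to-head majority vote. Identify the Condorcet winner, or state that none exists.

Delta

Pairwise majorities:
Tau vs Delta: 6 to 7, Delta.
Tau vs Kappa: Kappa wins 7–6.
Delta vs Kappa: 4+2+3 = 9 for Delta, 4 for Kappa — Delta by 9–4.
Only Delta has no losses; Delta is the Condorcet winner.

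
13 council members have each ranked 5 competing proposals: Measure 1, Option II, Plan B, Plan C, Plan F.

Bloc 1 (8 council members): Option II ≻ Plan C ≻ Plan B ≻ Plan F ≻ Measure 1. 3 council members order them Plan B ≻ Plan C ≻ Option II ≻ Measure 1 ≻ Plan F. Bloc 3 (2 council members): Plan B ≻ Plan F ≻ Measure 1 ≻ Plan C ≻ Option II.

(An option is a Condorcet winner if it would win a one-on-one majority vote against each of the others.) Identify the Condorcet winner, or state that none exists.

Check each pair by majority over 13 ballots:
Measure 1–Option II: Option II 11–2.
Measure 1 vs Plan B: Plan B wins 13–0.
Measure 1–Plan C: Plan C 11–2.
Measure 1 vs Plan F: Plan F wins 10–3.
Option II vs Plan B: Option II, 8–5.
Option II–Plan C: Option II 8–5.
Option II vs Plan F: Option II, 11–2.
Plan B–Plan C: Plan C 8–5.
Plan B vs Plan F: Plan B, 13–0.
Plan C–Plan F: Plan C 11–2.
Option II beats each of Measure 1, Plan B, Plan C, Plan F — Option II is the Condorcet winner.

Option II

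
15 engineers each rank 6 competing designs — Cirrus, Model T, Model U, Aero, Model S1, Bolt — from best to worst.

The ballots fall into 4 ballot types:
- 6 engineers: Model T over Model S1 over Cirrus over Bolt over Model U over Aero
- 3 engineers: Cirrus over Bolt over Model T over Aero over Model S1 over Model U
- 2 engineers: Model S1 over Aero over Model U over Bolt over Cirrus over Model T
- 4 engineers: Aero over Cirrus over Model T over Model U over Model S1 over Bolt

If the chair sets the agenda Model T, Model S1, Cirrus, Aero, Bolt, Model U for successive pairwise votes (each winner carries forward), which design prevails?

Cirrus

Round 1: Model T vs Model S1 — 13–2, Model T advances.
Round 2: Model T vs Cirrus — 6–9, Cirrus advances.
Round 3: Cirrus vs Aero — 9–6, Cirrus advances.
Round 4: Cirrus vs Bolt — 13–2, Cirrus advances.
Round 5: Cirrus vs Model U — 13–2, Cirrus advances.
Cirrus survives the agenda.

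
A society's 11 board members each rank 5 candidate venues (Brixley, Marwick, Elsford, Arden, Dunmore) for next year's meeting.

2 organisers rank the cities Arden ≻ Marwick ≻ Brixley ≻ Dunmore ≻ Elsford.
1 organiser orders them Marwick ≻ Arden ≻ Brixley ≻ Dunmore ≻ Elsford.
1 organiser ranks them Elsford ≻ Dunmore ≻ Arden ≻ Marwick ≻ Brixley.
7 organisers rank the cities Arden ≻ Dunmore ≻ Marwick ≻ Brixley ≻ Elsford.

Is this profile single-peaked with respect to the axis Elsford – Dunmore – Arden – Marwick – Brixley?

Axis positions: Elsford=1, Dunmore=2, Arden=3, Marwick=4, Brixley=5.
Bloc 1 (peak Arden at position 3): ranking walks positions 3-4-5-2-1, expanding outward from the peak — single-peaked.
Bloc 2 (peak Marwick at position 4): ranking walks positions 4-3-5-2-1, expanding outward from the peak — single-peaked.
Bloc 3 (peak Elsford at position 1): ranking walks positions 1-2-3-4-5, expanding outward from the peak — single-peaked.
Bloc 4 (peak Arden at position 3): ranking walks positions 3-2-4-5-1, expanding outward from the peak — single-peaked.
Every ranking is single-peaked on this axis.

yes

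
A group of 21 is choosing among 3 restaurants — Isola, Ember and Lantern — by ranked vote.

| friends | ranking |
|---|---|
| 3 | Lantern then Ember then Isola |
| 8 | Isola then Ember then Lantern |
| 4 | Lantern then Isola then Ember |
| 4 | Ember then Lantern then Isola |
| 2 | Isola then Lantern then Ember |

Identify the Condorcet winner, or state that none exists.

Check each pair by majority over 21 ballots:
Isola–Ember: Isola 14–7.
Isola vs Lantern: Lantern, 11–10.
Ember vs Lantern: Ember wins 12–9.
No restaurant is unbeaten: Isola loses to Lantern; Ember loses to Isola; Lantern loses to Ember. In particular Isola beats Ember beats Lantern beats Isola is a majority cycle — no Condorcet winner exists.

none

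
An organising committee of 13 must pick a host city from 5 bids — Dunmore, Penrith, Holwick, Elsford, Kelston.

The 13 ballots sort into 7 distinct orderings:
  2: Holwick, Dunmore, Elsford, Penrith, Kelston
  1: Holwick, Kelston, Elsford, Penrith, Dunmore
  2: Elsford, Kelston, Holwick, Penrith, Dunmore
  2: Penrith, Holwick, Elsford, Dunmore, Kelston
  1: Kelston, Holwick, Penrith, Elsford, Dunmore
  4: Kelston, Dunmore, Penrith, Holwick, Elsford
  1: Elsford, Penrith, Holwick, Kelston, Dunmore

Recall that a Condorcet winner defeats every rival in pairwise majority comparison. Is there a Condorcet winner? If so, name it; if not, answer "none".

Check each pair by majority over 13 ballots:
Dunmore vs Penrith: 6 to 7, Penrith.
Dunmore vs Holwick: 4 for Dunmore, 9 for Holwick — Holwick by 9–4.
Dunmore vs Elsford: 2+4 = 6 for Dunmore, 7 for Elsford — Elsford by 7–6.
Dunmore vs Kelston: 4 to 9, Kelston.
Penrith vs Holwick: Penrith is ranked higher on 2+4+1 = 7 ballots, Holwick on 6. Penrith wins 7–6.
Penrith vs Elsford: 2+1+4 = 7 for Penrith, 6 for Elsford — Penrith by 7–6.
Penrith vs Kelston: Penrith is ranked higher on 2+2+1 = 5 ballots, Kelston on 8. Kelston wins 8–5.
Holwick vs Elsford: 2+1+2+1+4 = 10 for Holwick, 3 for Elsford — Holwick by 10–3.
Holwick vs Kelston: 2+1+2+1 = 6 for Holwick, 7 for Kelston — Kelston by 7–6.
Elsford vs Kelston: Elsford is ranked higher on 2+2+2+1 = 7 ballots, Kelston on 6. Elsford wins 7–6.
Every city loses at least once (Dunmore loses to Penrith; Penrith loses to Kelston; Holwick loses to Penrith; Elsford loses to Penrith; Kelston loses to Elsford). The majority relation contains the cycle Penrith > Elsford > Kelston > Penrith, so there is no Condorcet winner.

none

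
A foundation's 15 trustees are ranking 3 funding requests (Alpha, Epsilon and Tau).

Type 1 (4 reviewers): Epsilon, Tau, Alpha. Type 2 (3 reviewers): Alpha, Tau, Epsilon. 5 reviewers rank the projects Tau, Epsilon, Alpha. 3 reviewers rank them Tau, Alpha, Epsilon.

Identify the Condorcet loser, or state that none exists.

Head-to-head results (15 reviewers):
Alpha vs Epsilon: Epsilon, 9–6.
Alpha vs Tau: Tau wins 12–3.
Epsilon vs Tau: Epsilon is ranked higher on 4 ballots, Tau on 11. Tau wins 11–4.
Alpha is beaten in every head-to-head and is the Condorcet loser.

Alpha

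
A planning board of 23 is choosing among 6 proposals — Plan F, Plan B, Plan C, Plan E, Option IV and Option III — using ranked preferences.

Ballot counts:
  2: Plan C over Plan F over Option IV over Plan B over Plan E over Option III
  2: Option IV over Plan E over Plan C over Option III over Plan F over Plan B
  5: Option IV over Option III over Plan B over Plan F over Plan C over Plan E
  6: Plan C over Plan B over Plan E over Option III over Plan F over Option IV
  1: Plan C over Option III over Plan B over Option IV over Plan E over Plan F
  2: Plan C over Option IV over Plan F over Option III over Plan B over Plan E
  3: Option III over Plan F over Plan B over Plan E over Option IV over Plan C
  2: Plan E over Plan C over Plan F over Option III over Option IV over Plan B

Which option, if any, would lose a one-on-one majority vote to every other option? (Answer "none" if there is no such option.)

Head-to-head results (23 council members):
Plan F vs Plan B: Plan B, 12–11.
Plan F vs Plan C: Plan F is ranked higher on 5+3 = 8 ballots, Plan C on 15. Plan C wins 15–8.
Plan F vs Plan E: Plan F is ranked higher on 2+5+2+3 = 12 ballots, Plan E on 11. Plan F wins 12–11.
Plan F vs Option IV: Plan F is ranked higher on 2+6+3+2 = 13 ballots, Option IV on 10. Plan F wins 13–10.
Plan F vs Option III: Plan F preferred on 2+2+2 = 6 ballots; Option III wins 17–6.
Plan B vs Plan C: Plan B is ranked higher on 5+3 = 8 ballots, Plan C on 15. Plan C wins 15–8.
Plan B vs Plan E: Plan B is ranked higher on 2+5+6+1+2+3 = 19 ballots, Plan E on 4. Plan B wins 19–4.
Plan B–Option IV: Option IV 13–10.
Plan B vs Option III: Plan B is ranked higher on 2+6 = 8 ballots, Option III on 15. Option III wins 15–8.
Plan C vs Plan E: Plan C wins 16–7.
Plan C vs Option IV: Plan C, 13–10.
Plan C–Option III: Plan C 15–8.
Plan E vs Option IV: Option IV, 12–11.
Plan E vs Option III: 12 to 11, Plan E.
Option IV vs Option III: Option III wins 12–11.
Every option wins at least one matchup (Plan F beats Plan E; Plan B beats Plan F; Plan C beats Plan F; Plan E beats Option III; Option IV beats Plan B; Option III beats Plan F), so there is no Condorcet loser.

none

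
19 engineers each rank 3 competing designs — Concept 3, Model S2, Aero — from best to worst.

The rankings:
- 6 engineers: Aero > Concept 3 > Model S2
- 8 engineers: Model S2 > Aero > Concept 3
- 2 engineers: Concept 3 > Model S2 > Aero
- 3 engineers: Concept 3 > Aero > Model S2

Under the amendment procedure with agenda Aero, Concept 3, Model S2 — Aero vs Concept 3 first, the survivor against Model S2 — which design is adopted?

Model S2

Round 1: Aero vs Concept 3 — 14–5, Aero advances.
Round 2: Aero vs Model S2 — 9–10, Model S2 advances.
Model S2 survives the agenda.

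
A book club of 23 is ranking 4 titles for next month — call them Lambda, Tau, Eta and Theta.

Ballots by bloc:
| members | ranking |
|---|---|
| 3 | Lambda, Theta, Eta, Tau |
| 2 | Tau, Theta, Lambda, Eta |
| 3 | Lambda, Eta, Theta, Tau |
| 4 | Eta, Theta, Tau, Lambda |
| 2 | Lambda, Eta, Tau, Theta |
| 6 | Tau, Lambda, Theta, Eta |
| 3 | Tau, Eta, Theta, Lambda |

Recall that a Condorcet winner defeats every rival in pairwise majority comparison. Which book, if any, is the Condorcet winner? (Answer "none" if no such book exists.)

none

Pairwise majorities:
Lambda vs Tau: 8 to 15, Tau.
Lambda–Eta: Lambda 16–7.
Lambda vs Theta: Lambda preferred on 3+3+2+6 = 14 ballots; Lambda wins 14–9.
Tau vs Eta: Tau preferred on 2+6+3 = 11 ballots; Eta wins 12–11.
Tau vs Theta: 13 to 10, Tau.
Eta vs Theta: Eta, 12–11.
Each book drops at least one matchup (Lambda loses to Tau; Tau loses to Eta; Eta loses to Lambda; Theta loses to Lambda); the cycle Lambda beats Eta beats Tau beats Lambda rules out a Condorcet winner.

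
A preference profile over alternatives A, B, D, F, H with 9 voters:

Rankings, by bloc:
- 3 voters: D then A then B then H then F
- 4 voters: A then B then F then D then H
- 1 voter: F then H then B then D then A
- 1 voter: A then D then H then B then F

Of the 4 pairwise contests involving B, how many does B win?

B against each rival (9 voters):
B vs A: B is ranked higher on 1 ballot, A on 8. A wins 8–1.
B–D: B 5–4.
B vs F: 3+4+1 = 8 for B, 1 for F — B by 8–1.
B vs H: B preferred on 3+4 = 7 ballots; B wins 7–2.
B beats D, F, H; loses to A — 3 pairwise wins.

3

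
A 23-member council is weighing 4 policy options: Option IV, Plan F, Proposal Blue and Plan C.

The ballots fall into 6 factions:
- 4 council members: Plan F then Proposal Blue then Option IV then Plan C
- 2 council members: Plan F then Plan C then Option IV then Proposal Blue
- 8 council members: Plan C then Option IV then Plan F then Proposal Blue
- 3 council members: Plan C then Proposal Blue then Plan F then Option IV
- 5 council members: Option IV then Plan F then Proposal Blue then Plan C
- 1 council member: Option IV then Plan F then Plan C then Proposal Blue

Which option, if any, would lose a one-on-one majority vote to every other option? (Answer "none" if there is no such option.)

Pairwise majorities:
Option IV vs Plan F: Option IV wins 14–9.
Option IV vs Proposal Blue: Option IV is ranked higher on 2+8+5+1 = 16 ballots, Proposal Blue on 7. Option IV wins 16–7.
Option IV–Plan C: Plan C 13–10.
Plan F vs Proposal Blue: Plan F, 20–3.
Plan F–Plan C: Plan F 12–11.
Proposal Blue vs Plan C: 9 to 14, Plan C.
Proposal Blue loses to every other option — it is the Condorcet loser.

Proposal Blue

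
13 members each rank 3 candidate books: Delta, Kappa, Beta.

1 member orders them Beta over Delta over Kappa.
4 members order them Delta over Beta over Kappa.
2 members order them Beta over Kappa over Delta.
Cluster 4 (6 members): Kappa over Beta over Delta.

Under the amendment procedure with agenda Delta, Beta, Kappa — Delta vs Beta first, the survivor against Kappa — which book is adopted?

Round 1: Delta vs Beta — 4–9, Beta advances.
Round 2: Beta vs Kappa — 7–6, Beta advances.
The agenda winner is Beta.

Beta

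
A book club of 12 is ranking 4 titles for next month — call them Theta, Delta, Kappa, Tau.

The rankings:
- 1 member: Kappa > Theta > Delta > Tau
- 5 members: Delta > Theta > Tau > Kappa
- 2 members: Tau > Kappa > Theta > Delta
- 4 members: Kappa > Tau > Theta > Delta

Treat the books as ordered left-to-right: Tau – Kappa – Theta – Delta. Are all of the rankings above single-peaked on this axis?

Axis positions: Tau=1, Kappa=2, Theta=3, Delta=4.
Cluster 1 (peak Kappa at position 2): ranking walks positions 2-3-4-1, expanding outward from the peak — single-peaked.
Cluster 2: ranking walks positions 4-3-1-2; Tau is ranked above Kappa even though Kappa lies between Tau and the peak Delta on the axis — preferences dip and rise again. Not single-peaked.
Cluster 3 (peak Tau at position 1): ranking walks positions 1-2-3-4, expanding outward from the peak — single-peaked.
Cluster 4 (peak Kappa at position 2): ranking walks positions 2-1-3-4, expanding outward from the peak — single-peaked.
Cluster 2 violates single-peakedness, so the profile is not single-peaked on this axis.

no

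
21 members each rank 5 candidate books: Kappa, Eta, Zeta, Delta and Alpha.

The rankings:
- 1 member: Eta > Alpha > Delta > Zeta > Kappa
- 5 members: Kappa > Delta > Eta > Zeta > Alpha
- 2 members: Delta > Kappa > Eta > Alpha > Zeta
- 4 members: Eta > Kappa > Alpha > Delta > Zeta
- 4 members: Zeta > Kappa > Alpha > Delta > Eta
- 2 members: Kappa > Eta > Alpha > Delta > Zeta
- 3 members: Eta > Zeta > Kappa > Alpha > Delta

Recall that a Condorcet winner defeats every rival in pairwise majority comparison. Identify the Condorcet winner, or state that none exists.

Pairwise majorities:
Kappa vs Eta: 5+2+4+2 = 13 for Kappa, 8 for Eta — Kappa by 13–8.
Kappa vs Zeta: 5+2+4+2 = 13 for Kappa, 8 for Zeta — Kappa by 13–8.
Kappa vs Delta: 5+4+4+2+3 = 18 for Kappa, 3 for Delta — Kappa by 18–3.
Kappa vs Alpha: 20 to 1, Kappa.
Eta vs Zeta: Eta is ranked higher on 1+5+2+4+2+3 = 17 ballots, Zeta on 4. Eta wins 17–4.
Eta vs Delta: Eta is ranked higher on 1+4+2+3 = 10 ballots, Delta on 11. Delta wins 11–10.
Eta vs Alpha: 17 to 4, Eta.
Zeta vs Delta: Zeta preferred on 4+3 = 7 ballots; Delta wins 14–7.
Zeta vs Alpha: 5+4+3 = 12 for Zeta, 9 for Alpha — Zeta by 12–9.
Delta vs Alpha: 7 to 14, Alpha.
Only Kappa has no losses; Kappa is the Condorcet winner.

Kappa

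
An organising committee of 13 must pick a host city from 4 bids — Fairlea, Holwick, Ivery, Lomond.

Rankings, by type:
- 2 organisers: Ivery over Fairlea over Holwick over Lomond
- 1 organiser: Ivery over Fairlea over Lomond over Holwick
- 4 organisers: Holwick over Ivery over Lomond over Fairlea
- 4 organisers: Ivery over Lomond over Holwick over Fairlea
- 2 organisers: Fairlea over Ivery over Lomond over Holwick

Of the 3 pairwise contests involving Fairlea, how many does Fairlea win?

0

Fairlea against each rival (13 organisers):
Fairlea vs Holwick: 5 to 8, Holwick.
Fairlea vs Ivery: Ivery wins 11–2.
Fairlea vs Lomond: Lomond wins 8–5.
Fairlea beats no one; loses to Holwick, Ivery, Lomond — 0 pairwise wins.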